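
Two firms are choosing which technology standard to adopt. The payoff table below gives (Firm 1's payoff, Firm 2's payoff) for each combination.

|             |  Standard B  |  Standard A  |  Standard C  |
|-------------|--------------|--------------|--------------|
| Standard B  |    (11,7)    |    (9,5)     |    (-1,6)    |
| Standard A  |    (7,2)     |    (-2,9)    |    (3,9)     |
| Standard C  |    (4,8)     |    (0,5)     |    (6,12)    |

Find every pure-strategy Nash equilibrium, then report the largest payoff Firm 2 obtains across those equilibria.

Both Standard B is a pure NE (Firm 1: 11 ≥ 7; Firm 2: 7 ≥ 6). Firm 2 gets 7.
Both Standard C is a pure NE (Firm 1: 6 ≥ 3; Firm 2: 12 ≥ 8). Firm 2 gets 12.
Every other cell has a profitable deviation for at least one player. Highest of {7, 12} is 12.

12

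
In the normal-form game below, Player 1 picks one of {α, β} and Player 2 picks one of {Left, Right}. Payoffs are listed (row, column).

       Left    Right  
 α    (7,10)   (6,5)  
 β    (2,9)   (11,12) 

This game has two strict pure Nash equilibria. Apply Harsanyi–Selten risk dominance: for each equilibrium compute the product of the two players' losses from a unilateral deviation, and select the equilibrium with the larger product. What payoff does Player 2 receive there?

At (α, Left): Player 1 loses 7 − 2 = 5 by deviating; Player 2 loses 10 − 5 = 5. Product = 5·5 = 25.
At (β, Right): Player 1 loses 11 − 6 = 5 by deviating; Player 2 loses 12 − 9 = 3. Product = 5·3 = 15.
25 > 15, so (α, Left) is risk-dominant. Player 2's payoff there is 10.

10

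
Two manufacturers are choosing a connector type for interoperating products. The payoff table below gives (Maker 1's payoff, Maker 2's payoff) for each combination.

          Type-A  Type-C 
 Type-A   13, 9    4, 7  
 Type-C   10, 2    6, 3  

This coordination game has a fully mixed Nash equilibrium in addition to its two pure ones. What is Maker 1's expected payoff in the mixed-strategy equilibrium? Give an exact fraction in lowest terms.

38/5

Maker 2 mixes with probability q on Type-A, chosen so Maker 1 is indifferent: 13q + 4(1−q) = 10q + 6(1−q) gives q = 2/5.
Maker 1's expected payoff (from either row, since indifferent) is 13·2/5 + 4·3/5 = 38/5.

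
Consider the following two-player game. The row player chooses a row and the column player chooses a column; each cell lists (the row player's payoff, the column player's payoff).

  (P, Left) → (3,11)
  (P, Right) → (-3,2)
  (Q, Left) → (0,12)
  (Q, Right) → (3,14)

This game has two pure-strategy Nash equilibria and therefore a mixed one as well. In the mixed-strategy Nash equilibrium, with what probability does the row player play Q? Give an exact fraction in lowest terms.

9/11

The row player's mix p on P must make the column player indifferent between Left and Right.
The column player's payoff from Left: 11p + 12(1−p). From Right: 2p + 14(1−p).
Set equal: 9p = 2(1−p) → p = 2/11.
Probability on Q is 1 − 2/11 = 9/11.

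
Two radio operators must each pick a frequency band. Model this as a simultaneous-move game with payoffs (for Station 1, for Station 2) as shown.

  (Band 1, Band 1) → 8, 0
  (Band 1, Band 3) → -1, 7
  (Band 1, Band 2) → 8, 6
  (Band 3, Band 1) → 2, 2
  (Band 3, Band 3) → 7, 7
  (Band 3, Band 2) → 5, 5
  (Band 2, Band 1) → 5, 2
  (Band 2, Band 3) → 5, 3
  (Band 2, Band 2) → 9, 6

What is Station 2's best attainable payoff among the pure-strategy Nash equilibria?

Both Band 3 is a pure NE (Station 1: 7 ≥ 5; Station 2: 7 ≥ 5). Station 2 gets 7.
Both Band 2 is a pure NE (Station 1: 9 ≥ 8; Station 2: 6 ≥ 3). Station 2 gets 6.
Every other cell has a profitable deviation for at least one player. Highest of {7, 6} is 7.

7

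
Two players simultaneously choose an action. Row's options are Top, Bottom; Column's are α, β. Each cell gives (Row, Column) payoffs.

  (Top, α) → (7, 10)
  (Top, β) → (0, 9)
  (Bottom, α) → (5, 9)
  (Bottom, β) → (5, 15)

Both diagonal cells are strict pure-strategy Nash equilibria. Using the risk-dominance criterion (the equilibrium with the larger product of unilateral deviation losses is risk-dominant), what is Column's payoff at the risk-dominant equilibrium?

15

At (Top, α): Row loses 7 − 5 = 2 by deviating; Column loses 10 − 9 = 1. Product = 2·1 = 2.
At (Bottom, β): Row loses 5 − 0 = 5 by deviating; Column loses 15 − 9 = 6. Product = 5·6 = 30.
30 > 2, so (Bottom, β) is risk-dominant. Column's payoff there is 15.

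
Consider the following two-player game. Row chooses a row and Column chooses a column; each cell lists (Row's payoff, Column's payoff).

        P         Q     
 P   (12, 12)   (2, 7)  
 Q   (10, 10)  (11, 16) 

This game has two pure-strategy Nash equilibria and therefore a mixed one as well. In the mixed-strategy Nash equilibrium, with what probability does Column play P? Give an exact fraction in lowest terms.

9/11

Column's mix q on P must make Row indifferent between P and Q.
Row's payoff from P: 12q + 2(1−q). From Q: 10q + 11(1−q).
Set equal: 2q = 9(1−q) → q = 9/11.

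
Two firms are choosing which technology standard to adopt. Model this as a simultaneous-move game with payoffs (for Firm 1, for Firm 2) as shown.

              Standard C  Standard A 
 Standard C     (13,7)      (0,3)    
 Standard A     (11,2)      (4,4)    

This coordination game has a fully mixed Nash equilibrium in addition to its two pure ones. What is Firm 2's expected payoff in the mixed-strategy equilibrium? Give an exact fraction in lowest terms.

11/3

Firm 1 mixes with probability p on Standard C, chosen so Firm 2 is indifferent: 7p + 2(1−p) = 3p + 4(1−p) gives p = 1/3.
Firm 2's expected payoff is 7·1/3 + 2·2/3 = 11/3.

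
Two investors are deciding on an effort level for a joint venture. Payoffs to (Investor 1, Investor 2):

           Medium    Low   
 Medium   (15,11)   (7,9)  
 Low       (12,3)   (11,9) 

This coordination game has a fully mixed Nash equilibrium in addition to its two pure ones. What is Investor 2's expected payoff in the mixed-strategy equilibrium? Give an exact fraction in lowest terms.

9

Investor 1 mixes with probability p on Medium, chosen so Investor 2 is indifferent: 11p + 3(1−p) = 9p + 9(1−p) gives p = 3/4.
Investor 2's expected payoff is 11·3/4 + 3·1/4 = 9.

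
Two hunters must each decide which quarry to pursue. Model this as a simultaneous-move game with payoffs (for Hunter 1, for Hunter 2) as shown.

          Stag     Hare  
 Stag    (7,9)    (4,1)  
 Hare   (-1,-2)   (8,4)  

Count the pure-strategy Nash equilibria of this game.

2

Both Stag: Hunter 1 gets 7 (best alternative -1); Hunter 2 gets 9 (best alternative 1). Neither deviates — NE.
Both Hare: Hunter 1 gets 8 (best alternative 4); Hunter 2 gets 4 (best alternative -2). Neither deviates — NE.
(Hare, Stag) is not a NE: Hunter 1 would switch to Stag (7 > -1).
No other cell survives both best-response checks, so there are 2 pure NE.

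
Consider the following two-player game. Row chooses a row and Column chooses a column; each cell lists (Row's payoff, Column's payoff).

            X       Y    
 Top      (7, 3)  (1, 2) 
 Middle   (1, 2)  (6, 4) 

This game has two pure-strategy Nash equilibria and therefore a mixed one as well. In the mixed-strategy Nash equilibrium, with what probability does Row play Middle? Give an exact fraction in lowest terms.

1/3

Row's mix p on Top must make Column indifferent between X and Y.
Column's payoff from X: 3p + 2(1−p). From Y: 2p + 4(1−p).
Set equal: 1p = 2(1−p) → p = 2/3.
Probability on Middle is 1 − 2/3 = 1/3.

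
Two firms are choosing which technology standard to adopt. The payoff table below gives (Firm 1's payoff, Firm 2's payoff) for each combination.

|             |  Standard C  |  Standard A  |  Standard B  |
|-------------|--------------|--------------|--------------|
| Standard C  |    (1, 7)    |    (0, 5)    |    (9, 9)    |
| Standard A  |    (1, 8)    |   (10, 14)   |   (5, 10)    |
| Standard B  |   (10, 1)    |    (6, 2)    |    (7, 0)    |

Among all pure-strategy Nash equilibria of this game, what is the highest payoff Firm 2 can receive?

14

(Standard C, Standard B) is a pure NE (Firm 1: 9 ≥ 7; Firm 2: 9 ≥ 7). Firm 2 gets 9.
Both Standard A is a pure NE (Firm 1: 10 ≥ 6; Firm 2: 14 ≥ 10). Firm 2 gets 14.
Every other cell has a profitable deviation for at least one player. Highest of {9, 14} is 14.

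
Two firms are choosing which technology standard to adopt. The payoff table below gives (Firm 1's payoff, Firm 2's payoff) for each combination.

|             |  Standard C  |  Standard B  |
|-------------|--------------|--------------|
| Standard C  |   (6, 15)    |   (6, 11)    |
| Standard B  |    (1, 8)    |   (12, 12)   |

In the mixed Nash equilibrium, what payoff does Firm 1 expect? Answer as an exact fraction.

6

Firm 2 mixes with probability q on Standard C, chosen so Firm 1 is indifferent: 6q + 6(1−q) = 1q + 12(1−q) gives q = 6/11.
Firm 1's expected payoff (from either row, since indifferent) is 6·6/11 + 6·5/11 = 6.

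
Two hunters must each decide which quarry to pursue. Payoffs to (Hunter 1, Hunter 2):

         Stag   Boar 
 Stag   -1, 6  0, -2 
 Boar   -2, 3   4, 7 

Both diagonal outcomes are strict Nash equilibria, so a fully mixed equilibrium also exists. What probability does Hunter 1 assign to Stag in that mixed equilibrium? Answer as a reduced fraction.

Hunter 1's mix p on Stag must make Hunter 2 indifferent between Stag and Boar.
Hunter 2's payoff from Stag: 6p + 3(1−p). From Boar: (-2)p + 7(1−p).
Set equal: 8p = 4(1−p) → p = 4/12 = 1/3.

1/3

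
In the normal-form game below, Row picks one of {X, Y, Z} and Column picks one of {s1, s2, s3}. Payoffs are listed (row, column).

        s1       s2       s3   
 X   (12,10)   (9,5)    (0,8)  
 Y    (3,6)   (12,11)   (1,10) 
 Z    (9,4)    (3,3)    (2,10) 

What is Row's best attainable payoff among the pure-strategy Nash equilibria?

12

(X, s1) is a pure NE (Row: 12 ≥ 9; Column: 10 ≥ 8). Row gets 12.
(Y, s2) is a pure NE (Row: 12 ≥ 9; Column: 11 ≥ 10). Row gets 12.
(Z, s3) is a pure NE (Row: 2 ≥ 1; Column: 10 ≥ 4). Row gets 2.
Every other cell has a profitable deviation for at least one player. Highest of {12, 12, 2} is 12.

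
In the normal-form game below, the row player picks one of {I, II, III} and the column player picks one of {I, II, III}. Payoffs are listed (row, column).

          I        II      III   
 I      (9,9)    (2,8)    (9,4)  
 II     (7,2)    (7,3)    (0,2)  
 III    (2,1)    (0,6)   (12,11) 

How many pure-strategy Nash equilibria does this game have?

Both I: the row player gets 9 (best alternative 7); the column player gets 9 (best alternative 8). Neither deviates — NE.
Both II: the row player gets 7 (best alternative 2); the column player gets 3 (best alternative 2). Neither deviates — NE.
Both III: the row player gets 12 (best alternative 9); the column player gets 11 (best alternative 6). Neither deviates — NE.
(II, I) is not a NE: the row player would switch to I (9 > 7).
No other cell survives both best-response checks, so there are 3 pure NE.

3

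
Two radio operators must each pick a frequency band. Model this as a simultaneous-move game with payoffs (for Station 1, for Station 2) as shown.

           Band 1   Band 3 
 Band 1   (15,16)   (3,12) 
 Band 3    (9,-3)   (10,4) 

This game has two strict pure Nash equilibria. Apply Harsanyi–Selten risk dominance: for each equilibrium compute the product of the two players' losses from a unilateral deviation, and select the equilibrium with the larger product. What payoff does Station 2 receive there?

4

At both Band 1: Station 1 loses 15 − 9 = 6 by deviating; Station 2 loses 16 − 12 = 4. Product = 6·4 = 24.
At both Band 3: Station 1 loses 10 − 3 = 7 by deviating; Station 2 loses 4 − (-3) = 7. Product = 7·7 = 49.
49 > 24, so both Band 3 is risk-dominant. Station 2's payoff there is 4.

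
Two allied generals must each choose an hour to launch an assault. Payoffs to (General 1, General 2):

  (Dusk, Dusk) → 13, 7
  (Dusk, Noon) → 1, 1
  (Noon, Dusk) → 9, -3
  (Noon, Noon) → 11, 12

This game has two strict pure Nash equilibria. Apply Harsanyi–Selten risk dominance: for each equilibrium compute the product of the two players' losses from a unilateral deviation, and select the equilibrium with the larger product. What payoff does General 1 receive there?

At both Dusk: General 1 loses 13 − 9 = 4 by deviating; General 2 loses 7 − 1 = 6. Product = 4·6 = 24.
At both Noon: General 1 loses 11 − 1 = 10 by deviating; General 2 loses 12 − (-3) = 15. Product = 10·15 = 150.
150 > 24, so both Noon is risk-dominant. General 1's payoff there is 11.

11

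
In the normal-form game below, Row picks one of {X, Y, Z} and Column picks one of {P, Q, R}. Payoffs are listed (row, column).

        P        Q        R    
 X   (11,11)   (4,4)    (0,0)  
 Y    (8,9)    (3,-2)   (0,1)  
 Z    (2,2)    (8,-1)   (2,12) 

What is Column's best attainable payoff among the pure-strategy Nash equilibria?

(X, P) is a pure NE (Row: 11 ≥ 8; Column: 11 ≥ 4). Column gets 11.
(Z, R) is a pure NE (Row: 2 ≥ 0; Column: 12 ≥ 2). Column gets 12.
Every other cell has a profitable deviation for at least one player. Highest of {11, 12} is 12.

12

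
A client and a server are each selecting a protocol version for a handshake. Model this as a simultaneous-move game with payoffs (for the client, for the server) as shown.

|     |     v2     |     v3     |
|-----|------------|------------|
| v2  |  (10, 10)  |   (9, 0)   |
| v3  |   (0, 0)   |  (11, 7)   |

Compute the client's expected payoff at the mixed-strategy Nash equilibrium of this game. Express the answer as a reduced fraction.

55/6

The server mixes with probability q on v2, chosen so the client is indifferent: 10q + 9(1−q) = 0q + 11(1−q) gives q = 1/6.
The client's expected payoff (from either row, since indifferent) is 10·1/6 + 9·5/6 = 55/6.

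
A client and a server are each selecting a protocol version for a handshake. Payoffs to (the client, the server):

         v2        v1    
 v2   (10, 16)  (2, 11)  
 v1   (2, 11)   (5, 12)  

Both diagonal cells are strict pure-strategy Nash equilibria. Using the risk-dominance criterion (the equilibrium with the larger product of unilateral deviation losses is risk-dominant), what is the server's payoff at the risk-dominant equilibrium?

16

At both v2: the client loses 10 − 2 = 8 by deviating; the server loses 16 − 11 = 5. Product = 8·5 = 40.
At both v1: the client loses 5 − 2 = 3 by deviating; the server loses 12 − 11 = 1. Product = 3·1 = 3.
40 > 3, so both v2 is risk-dominant. The server's payoff there is 16.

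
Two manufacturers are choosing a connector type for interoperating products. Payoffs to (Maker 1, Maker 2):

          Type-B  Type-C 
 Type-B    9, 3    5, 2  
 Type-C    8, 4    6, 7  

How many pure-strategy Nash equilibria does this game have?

Both Type-B: Maker 1 gets 9 (best alternative 8); Maker 2 gets 3 (best alternative 2). Neither deviates — NE.
Both Type-C: Maker 1 gets 6 (best alternative 5); Maker 2 gets 7 (best alternative 4). Neither deviates — NE.
(Type-C, Type-B) is not a NE: Maker 1 would switch to Type-B (9 > 8).
No other cell survives both best-response checks, so there are 2 pure NE.

2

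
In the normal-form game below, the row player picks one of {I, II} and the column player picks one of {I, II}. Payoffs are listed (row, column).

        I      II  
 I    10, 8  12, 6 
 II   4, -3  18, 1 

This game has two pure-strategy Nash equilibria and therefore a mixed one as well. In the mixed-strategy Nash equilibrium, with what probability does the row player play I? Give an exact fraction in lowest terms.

2/3

The row player's mix p on I must make the column player indifferent between I and II.
The column player's payoff from I: 8p + (-3)(1−p). From II: 6p + 1(1−p).
Set equal: 2p = 4(1−p) → p = 4/6 = 2/3.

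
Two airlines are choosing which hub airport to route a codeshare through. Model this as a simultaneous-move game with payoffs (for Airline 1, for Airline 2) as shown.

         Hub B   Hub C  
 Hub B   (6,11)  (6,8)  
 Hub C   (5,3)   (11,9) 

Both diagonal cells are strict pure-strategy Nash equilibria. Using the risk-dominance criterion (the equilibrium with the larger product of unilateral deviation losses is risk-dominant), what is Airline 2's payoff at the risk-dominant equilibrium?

9

At both Hub B: Airline 1 loses 6 − 5 = 1 by deviating; Airline 2 loses 11 − 8 = 3. Product = 1·3 = 3.
At both Hub C: Airline 1 loses 11 − 6 = 5 by deviating; Airline 2 loses 9 − 3 = 6. Product = 5·6 = 30.
30 > 3, so both Hub C is risk-dominant. Airline 2's payoff there is 9.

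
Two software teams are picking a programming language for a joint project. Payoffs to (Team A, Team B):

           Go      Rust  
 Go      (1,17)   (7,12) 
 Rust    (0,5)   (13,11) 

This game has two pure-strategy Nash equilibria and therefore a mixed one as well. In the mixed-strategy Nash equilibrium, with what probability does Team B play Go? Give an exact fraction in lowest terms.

Team B's mix q on Go must make Team A indifferent between Go and Rust.
Team A's payoff from Go: 1q + 7(1−q). From Rust: 0q + 13(1−q).
Set equal: 1q = 6(1−q) → q = 6/7.

6/7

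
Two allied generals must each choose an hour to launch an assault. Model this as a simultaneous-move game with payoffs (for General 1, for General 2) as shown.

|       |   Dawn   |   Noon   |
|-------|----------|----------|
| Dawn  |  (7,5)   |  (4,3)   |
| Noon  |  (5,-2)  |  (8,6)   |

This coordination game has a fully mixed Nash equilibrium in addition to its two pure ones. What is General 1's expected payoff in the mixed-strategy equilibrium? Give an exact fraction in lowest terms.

General 2 mixes with probability q on Dawn, chosen so General 1 is indifferent: 7q + 4(1−q) = 5q + 8(1−q) gives q = 2/3.
General 1's expected payoff (from either row, since indifferent) is 7·2/3 + 4·1/3 = 6.

6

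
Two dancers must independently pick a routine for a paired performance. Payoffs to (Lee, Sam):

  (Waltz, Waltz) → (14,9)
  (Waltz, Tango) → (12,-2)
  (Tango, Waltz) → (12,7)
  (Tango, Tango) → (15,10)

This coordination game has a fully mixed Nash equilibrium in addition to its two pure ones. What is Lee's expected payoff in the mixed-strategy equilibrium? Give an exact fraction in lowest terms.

66/5

Sam mixes with probability q on Waltz, chosen so Lee is indifferent: 14q + 12(1−q) = 12q + 15(1−q) gives q = 3/5.
Lee's expected payoff (from either row, since indifferent) is 14·3/5 + 12·2/5 = 66/5.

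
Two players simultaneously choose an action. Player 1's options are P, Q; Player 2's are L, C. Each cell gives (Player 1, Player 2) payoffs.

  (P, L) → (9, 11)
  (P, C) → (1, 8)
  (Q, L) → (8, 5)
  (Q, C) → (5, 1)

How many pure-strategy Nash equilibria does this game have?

(P, L): Player 1 gets 9 (best alternative 8); Player 2 gets 11 (best alternative 8). Neither deviates — NE.
(Q, C) is not a NE: Player 2 would switch to L (5 > 1).
No other cell survives both best-response checks, so there is 1 pure NE.

1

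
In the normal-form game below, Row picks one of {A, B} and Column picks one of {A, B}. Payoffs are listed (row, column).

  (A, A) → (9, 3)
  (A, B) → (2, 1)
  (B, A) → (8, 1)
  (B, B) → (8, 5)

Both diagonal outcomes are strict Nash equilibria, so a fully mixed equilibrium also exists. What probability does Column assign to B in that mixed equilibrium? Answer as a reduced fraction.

1/7

Column's mix q on A must make Row indifferent between A and B.
Row's payoff from A: 9q + 2(1−q). From B: 8q + 8(1−q).
Set equal: 1q = 6(1−q) → q = 6/7.
Probability on B is 1 − 6/7 = 1/7.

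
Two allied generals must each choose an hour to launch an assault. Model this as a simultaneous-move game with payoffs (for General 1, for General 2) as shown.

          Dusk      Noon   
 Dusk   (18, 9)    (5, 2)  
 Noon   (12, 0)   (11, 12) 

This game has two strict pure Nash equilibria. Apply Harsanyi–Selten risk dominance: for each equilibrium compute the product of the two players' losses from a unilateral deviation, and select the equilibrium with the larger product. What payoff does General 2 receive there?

At both Dusk: General 1 loses 18 − 12 = 6 by deviating; General 2 loses 9 − 2 = 7. Product = 6·7 = 42.
At both Noon: General 1 loses 11 − 5 = 6 by deviating; General 2 loses 12 − 0 = 12. Product = 6·12 = 72.
72 > 42, so both Noon is risk-dominant. General 2's payoff there is 12.

12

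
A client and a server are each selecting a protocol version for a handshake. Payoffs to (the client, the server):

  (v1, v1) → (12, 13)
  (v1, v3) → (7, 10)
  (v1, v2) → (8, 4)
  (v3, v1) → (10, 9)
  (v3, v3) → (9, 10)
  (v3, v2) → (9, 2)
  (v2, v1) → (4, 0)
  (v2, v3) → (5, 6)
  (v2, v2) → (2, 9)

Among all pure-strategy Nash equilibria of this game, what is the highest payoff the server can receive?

13

Both v1 is a pure NE (the client: 12 ≥ 10; the server: 13 ≥ 10). The server gets 13.
Both v3 is a pure NE (the client: 9 ≥ 7; the server: 10 ≥ 9). The server gets 10.
Every other cell has a profitable deviation for at least one player. Highest of {13, 10} is 13.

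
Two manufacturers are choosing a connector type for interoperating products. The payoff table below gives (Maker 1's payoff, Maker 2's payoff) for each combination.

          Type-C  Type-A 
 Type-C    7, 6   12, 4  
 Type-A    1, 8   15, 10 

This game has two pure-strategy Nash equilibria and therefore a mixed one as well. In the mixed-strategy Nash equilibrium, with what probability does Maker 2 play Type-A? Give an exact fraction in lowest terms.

2/3

Maker 2's mix q on Type-C must make Maker 1 indifferent between Type-C and Type-A.
Maker 1's payoff from Type-C: 7q + 12(1−q). From Type-A: 1q + 15(1−q).
Set equal: 6q = 3(1−q) → q = 3/9 = 1/3.
Probability on Type-A is 1 − 1/3 = 2/3.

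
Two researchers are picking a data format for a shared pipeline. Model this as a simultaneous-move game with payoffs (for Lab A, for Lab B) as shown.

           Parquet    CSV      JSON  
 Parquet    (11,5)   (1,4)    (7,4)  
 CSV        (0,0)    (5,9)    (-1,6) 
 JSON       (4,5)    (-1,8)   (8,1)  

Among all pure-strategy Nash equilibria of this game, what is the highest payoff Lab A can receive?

11

Both Parquet is a pure NE (Lab A: 11 ≥ 4; Lab B: 5 ≥ 4). Lab A gets 11.
Both CSV is a pure NE (Lab A: 5 ≥ 1; Lab B: 9 ≥ 6). Lab A gets 5.
Every other cell has a profitable deviation for at least one player. Highest of {11, 5} is 11.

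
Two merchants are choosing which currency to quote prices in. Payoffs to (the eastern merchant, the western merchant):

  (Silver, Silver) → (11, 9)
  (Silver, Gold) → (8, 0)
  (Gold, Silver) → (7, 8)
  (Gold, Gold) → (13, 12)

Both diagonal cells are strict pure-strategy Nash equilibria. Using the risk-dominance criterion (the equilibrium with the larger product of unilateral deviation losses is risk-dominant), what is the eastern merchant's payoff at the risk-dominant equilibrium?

At both Silver: the eastern merchant loses 11 − 7 = 4 by deviating; the western merchant loses 9 − 0 = 9. Product = 4·9 = 36.
At both Gold: the eastern merchant loses 13 − 8 = 5 by deviating; the western merchant loses 12 − 8 = 4. Product = 5·4 = 20.
36 > 20, so both Silver is risk-dominant. The eastern merchant's payoff there is 11.

11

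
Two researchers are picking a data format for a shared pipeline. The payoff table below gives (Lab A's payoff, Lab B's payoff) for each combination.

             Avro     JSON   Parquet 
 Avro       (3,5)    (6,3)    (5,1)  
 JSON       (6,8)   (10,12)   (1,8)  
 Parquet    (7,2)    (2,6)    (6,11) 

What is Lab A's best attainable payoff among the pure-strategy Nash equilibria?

Both JSON is a pure NE (Lab A: 10 ≥ 6; Lab B: 12 ≥ 8). Lab A gets 10.
Both Parquet is a pure NE (Lab A: 6 ≥ 5; Lab B: 11 ≥ 6). Lab A gets 6.
Every other cell has a profitable deviation for at least one player. Highest of {10, 6} is 10.

10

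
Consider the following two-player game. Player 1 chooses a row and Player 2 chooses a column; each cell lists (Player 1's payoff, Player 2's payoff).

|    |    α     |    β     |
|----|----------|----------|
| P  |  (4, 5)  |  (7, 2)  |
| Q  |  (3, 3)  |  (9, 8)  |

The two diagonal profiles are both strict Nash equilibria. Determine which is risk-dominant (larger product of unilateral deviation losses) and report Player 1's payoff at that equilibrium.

At (P, α): Player 1 loses 4 − 3 = 1 by deviating; Player 2 loses 5 − 2 = 3. Product = 1·3 = 3.
At (Q, β): Player 1 loses 9 − 7 = 2 by deviating; Player 2 loses 8 − 3 = 5. Product = 2·5 = 10.
10 > 3, so (Q, β) is risk-dominant. Player 1's payoff there is 9.

9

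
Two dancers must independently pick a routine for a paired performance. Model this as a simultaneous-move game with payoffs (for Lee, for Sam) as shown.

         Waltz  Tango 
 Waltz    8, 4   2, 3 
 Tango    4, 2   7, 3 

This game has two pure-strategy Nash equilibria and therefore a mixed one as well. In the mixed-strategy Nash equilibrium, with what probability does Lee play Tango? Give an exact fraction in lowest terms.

1/2

Lee's mix p on Waltz must make Sam indifferent between Waltz and Tango.
Sam's payoff from Waltz: 4p + 2(1−p). From Tango: 3p + 3(1−p).
Set equal: 1p = 1(1−p) → p = 1/2.
Probability on Tango is 1 − 1/2 = 1/2.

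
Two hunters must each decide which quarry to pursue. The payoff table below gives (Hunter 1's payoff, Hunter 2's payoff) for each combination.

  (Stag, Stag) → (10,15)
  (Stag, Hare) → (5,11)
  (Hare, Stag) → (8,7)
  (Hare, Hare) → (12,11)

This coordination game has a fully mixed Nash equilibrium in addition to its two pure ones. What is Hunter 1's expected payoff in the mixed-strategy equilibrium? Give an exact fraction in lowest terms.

Hunter 2 mixes with probability q on Stag, chosen so Hunter 1 is indifferent: 10q + 5(1−q) = 8q + 12(1−q) gives q = 7/9.
Hunter 1's expected payoff (from either row, since indifferent) is 10·7/9 + 5·2/9 = 80/9.

80/9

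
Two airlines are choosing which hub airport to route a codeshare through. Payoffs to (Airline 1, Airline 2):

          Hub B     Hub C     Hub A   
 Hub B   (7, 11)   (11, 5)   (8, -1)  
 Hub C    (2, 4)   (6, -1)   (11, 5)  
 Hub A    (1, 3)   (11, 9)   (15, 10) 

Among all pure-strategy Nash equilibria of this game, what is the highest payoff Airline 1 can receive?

Both Hub B is a pure NE (Airline 1: 7 ≥ 2; Airline 2: 11 ≥ 5). Airline 1 gets 7.
Both Hub A is a pure NE (Airline 1: 15 ≥ 11; Airline 2: 10 ≥ 9). Airline 1 gets 15.
Every other cell has a profitable deviation for at least one player. Highest of {7, 15} is 15.

15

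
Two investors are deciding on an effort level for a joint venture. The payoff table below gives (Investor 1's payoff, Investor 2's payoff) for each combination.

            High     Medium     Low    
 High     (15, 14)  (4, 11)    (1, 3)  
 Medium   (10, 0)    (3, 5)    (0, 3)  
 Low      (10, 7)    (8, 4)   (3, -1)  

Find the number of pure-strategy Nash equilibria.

1

Both High: Investor 1 gets 15 (best alternative 10); Investor 2 gets 14 (best alternative 11). Neither deviates — NE.
Both Low is not a NE: Investor 2 would switch to High (7 > -1).
No other cell survives both best-response checks, so there is 1 pure NE.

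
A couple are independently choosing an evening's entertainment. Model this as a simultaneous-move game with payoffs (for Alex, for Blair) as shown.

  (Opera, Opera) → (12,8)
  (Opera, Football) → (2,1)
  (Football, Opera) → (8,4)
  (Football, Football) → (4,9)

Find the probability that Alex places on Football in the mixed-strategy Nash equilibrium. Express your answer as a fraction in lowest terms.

Alex's mix p on Opera must make Blair indifferent between Opera and Football.
Blair's payoff from Opera: 8p + 4(1−p). From Football: 1p + 9(1−p).
Set equal: 7p = 5(1−p) → p = 5/12.
Probability on Football is 1 − 5/12 = 7/12.

7/12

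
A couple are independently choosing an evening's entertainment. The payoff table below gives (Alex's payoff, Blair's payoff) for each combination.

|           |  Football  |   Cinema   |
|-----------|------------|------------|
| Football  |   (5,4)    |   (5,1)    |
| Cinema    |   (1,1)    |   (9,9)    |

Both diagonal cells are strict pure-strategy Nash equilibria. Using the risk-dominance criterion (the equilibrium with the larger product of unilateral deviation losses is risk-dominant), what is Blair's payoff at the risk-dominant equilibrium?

9

At both Football: Alex loses 5 − 1 = 4 by deviating; Blair loses 4 − 1 = 3. Product = 4·3 = 12.
At both Cinema: Alex loses 9 − 5 = 4 by deviating; Blair loses 9 − 1 = 8. Product = 4·8 = 32.
32 > 12, so both Cinema is risk-dominant. Blair's payoff there is 9.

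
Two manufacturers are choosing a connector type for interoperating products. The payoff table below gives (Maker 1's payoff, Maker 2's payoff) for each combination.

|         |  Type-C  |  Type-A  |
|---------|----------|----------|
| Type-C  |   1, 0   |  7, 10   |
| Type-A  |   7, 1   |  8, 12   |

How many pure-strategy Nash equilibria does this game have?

Both Type-A: Maker 1 gets 8 (best alternative 7); Maker 2 gets 12 (best alternative 1). Neither deviates — NE.
Both Type-C is not a NE: Maker 1 would switch to Type-A (7 > 1).
No other cell survives both best-response checks, so there is 1 pure NE.

1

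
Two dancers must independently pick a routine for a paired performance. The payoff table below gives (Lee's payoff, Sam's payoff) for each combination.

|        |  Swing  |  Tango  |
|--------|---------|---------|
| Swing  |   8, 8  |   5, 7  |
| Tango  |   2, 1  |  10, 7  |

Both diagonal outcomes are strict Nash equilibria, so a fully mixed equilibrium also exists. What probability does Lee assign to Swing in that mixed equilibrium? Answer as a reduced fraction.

6/7

Lee's mix p on Swing must make Sam indifferent between Swing and Tango.
Sam's payoff from Swing: 8p + 1(1−p). From Tango: 7p + 7(1−p).
Set equal: 1p = 6(1−p) → p = 6/7.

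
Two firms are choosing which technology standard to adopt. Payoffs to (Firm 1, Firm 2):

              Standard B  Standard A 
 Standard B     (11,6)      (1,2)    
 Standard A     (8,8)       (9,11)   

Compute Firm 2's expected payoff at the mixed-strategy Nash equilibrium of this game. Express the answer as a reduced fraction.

50/7

Firm 1 mixes with probability p on Standard B, chosen so Firm 2 is indifferent: 6p + 8(1−p) = 2p + 11(1−p) gives p = 3/7.
Firm 2's expected payoff is 6·3/7 + 8·4/7 = 50/7.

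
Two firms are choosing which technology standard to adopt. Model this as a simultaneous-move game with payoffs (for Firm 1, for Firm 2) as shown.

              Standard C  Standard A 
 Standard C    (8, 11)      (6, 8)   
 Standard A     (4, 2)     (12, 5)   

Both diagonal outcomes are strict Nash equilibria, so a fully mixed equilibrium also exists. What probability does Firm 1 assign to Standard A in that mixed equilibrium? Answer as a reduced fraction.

1/2

Firm 1's mix p on Standard C must make Firm 2 indifferent between Standard C and Standard A.
Firm 2's payoff from Standard C: 11p + 2(1−p). From Standard A: 8p + 5(1−p).
Set equal: 3p = 3(1−p) → p = 3/6 = 1/2.
Probability on Standard A is 1 − 1/2 = 1/2.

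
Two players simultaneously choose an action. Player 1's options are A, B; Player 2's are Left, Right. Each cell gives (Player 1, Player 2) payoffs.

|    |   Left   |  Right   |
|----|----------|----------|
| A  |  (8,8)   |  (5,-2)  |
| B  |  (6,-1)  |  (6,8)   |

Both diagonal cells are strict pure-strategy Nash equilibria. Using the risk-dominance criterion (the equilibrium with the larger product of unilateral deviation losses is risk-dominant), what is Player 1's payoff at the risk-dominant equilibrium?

8

At (A, Left): Player 1 loses 8 − 6 = 2 by deviating; Player 2 loses 8 − (-2) = 10. Product = 2·10 = 20.
At (B, Right): Player 1 loses 6 − 5 = 1 by deviating; Player 2 loses 8 − (-1) = 9. Product = 1·9 = 9.
20 > 9, so (A, Left) is risk-dominant. Player 1's payoff there is 8.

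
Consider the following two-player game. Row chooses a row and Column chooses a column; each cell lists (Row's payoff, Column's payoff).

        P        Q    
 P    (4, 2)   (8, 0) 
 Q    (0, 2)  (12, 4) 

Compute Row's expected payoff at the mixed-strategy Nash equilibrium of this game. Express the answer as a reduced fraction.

Column mixes with probability q on P, chosen so Row is indifferent: 4q + 8(1−q) = 0q + 12(1−q) gives q = 1/2.
Row's expected payoff (from either row, since indifferent) is 4·1/2 + 8·1/2 = 6.

6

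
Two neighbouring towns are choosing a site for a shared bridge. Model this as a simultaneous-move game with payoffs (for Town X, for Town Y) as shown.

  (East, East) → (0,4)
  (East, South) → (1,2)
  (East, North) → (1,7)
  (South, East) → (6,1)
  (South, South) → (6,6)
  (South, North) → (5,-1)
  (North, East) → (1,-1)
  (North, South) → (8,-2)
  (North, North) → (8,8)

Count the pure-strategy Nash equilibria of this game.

Both North: Town X gets 8 (best alternative 5); Town Y gets 8 (best alternative -1). Neither deviates — NE.
Both East is not a NE: Town X would switch to South (6 > 0).
No other cell survives both best-response checks, so there is 1 pure NE.

1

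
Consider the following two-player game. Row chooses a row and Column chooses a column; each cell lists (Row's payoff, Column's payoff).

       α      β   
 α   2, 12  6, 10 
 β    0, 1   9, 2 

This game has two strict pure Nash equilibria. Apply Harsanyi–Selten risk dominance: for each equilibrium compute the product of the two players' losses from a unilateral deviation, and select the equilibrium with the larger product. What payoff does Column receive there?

12

At both α: Row loses 2 − 0 = 2 by deviating; Column loses 12 − 10 = 2. Product = 2·2 = 4.
At both β: Row loses 9 − 6 = 3 by deviating; Column loses 2 − 1 = 1. Product = 3·1 = 3.
4 > 3, so both α is risk-dominant. Column's payoff there is 12.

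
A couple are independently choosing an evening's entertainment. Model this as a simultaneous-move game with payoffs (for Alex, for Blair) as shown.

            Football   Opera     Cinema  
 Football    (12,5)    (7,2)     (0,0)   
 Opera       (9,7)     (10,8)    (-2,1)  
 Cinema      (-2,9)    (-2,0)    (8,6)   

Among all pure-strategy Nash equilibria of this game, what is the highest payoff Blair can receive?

8

Both Football is a pure NE (Alex: 12 ≥ 9; Blair: 5 ≥ 2). Blair gets 5.
Both Opera is a pure NE (Alex: 10 ≥ 7; Blair: 8 ≥ 7). Blair gets 8.
Every other cell has a profitable deviation for at least one player. Highest of {5, 8} is 8.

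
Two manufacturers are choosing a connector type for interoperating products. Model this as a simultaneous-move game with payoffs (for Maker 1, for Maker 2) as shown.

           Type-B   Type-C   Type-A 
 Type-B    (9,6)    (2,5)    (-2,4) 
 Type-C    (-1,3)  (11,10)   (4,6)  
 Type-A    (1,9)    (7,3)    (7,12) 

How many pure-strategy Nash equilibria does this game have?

Both Type-B: Maker 1 gets 9 (best alternative 1); Maker 2 gets 6 (best alternative 5). Neither deviates — NE.
Both Type-C: Maker 1 gets 11 (best alternative 7); Maker 2 gets 10 (best alternative 6). Neither deviates — NE.
Both Type-A: Maker 1 gets 7 (best alternative 4); Maker 2 gets 12 (best alternative 9). Neither deviates — NE.
(Type-A, Type-C) is not a NE: Maker 1 would switch to Type-C (11 > 7).
No other cell survives both best-response checks, so there are 3 pure NE.

3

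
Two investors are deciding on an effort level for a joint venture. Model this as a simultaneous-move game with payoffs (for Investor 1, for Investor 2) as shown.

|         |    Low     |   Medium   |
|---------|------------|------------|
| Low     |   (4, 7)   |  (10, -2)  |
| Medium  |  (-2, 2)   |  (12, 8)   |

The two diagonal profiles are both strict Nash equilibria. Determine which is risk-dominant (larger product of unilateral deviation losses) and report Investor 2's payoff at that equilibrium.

At both Low: Investor 1 loses 4 − (-2) = 6 by deviating; Investor 2 loses 7 − (-2) = 9. Product = 6·9 = 54.
At both Medium: Investor 1 loses 12 − 10 = 2 by deviating; Investor 2 loses 8 − 2 = 6. Product = 2·6 = 12.
54 > 12, so both Low is risk-dominant. Investor 2's payoff there is 7.

7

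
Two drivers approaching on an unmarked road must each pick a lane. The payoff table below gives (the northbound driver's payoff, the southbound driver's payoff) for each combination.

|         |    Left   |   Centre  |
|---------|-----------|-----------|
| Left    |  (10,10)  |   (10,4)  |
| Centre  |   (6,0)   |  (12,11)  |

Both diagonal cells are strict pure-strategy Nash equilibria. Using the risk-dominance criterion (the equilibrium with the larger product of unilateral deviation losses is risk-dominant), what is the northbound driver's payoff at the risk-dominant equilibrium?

At both Left: the northbound driver loses 10 − 6 = 4 by deviating; the southbound driver loses 10 − 4 = 6. Product = 4·6 = 24.
At both Centre: the northbound driver loses 12 − 10 = 2 by deviating; the southbound driver loses 11 − 0 = 11. Product = 2·11 = 22.
24 > 22, so both Left is risk-dominant. The northbound driver's payoff there is 10.

10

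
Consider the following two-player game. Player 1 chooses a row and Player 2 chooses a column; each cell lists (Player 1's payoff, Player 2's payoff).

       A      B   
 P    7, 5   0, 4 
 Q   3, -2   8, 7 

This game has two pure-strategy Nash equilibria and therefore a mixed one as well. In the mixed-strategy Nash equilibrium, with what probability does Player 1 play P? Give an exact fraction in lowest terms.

Player 1's mix p on P must make Player 2 indifferent between A and B.
Player 2's payoff from A: 5p + (-2)(1−p). From B: 4p + 7(1−p).
Set equal: 1p = 9(1−p) → p = 9/10.

9/10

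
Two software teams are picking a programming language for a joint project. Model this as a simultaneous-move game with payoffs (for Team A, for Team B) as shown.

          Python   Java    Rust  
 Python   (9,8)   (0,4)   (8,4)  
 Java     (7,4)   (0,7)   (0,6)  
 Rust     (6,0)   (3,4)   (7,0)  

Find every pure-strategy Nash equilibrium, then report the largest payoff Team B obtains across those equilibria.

8

Both Python is a pure NE (Team A: 9 ≥ 7; Team B: 8 ≥ 4). Team B gets 8.
(Rust, Java) is a pure NE (Team A: 3 ≥ 0; Team B: 4 ≥ 0). Team B gets 4.
Every other cell has a profitable deviation for at least one player. Highest of {8, 4} is 8.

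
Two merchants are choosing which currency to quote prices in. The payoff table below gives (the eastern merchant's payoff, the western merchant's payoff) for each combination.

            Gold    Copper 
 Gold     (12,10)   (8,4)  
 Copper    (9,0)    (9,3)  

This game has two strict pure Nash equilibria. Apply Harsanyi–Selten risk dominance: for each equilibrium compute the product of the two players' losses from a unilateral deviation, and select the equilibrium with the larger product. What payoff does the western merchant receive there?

10

At both Gold: the eastern merchant loses 12 − 9 = 3 by deviating; the western merchant loses 10 − 4 = 6. Product = 3·6 = 18.
At both Copper: the eastern merchant loses 9 − 8 = 1 by deviating; the western merchant loses 3 − 0 = 3. Product = 1·3 = 3.
18 > 3, so both Gold is risk-dominant. The western merchant's payoff there is 10.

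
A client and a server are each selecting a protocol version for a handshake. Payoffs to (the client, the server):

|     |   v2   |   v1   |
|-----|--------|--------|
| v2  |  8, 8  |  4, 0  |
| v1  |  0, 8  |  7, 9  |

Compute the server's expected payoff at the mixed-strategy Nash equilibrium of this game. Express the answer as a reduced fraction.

The client mixes with probability p on v2, chosen so the server is indifferent: 8p + 8(1−p) = 0p + 9(1−p) gives p = 1/9.
The server's expected payoff is 8·1/9 + 8·8/9 = 8.

8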